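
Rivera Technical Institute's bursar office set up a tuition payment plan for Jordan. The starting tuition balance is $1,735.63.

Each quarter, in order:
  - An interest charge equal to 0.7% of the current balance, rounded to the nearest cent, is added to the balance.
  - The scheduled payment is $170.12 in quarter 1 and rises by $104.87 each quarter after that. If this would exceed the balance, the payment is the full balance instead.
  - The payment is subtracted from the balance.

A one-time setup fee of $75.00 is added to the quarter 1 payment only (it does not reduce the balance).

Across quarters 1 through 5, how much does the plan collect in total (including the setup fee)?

$1,852.87

Quarter 1: $1,735.63 +$12.15 interest = $1,747.78; pay $170.12 (+ $75.00 fee) → $1,577.66
Quarter 2: $1,577.66 +$11.04 interest = $1,588.70; pay $274.99 → $1,313.71
Quarter 3: $1,313.71 +$9.20 interest = $1,322.91; pay $379.86 → $943.05
Quarter 4: $943.05 +$6.60 interest = $949.65; pay $484.73 → $464.92
Quarter 5: $464.92 +$3.25 interest = $468.17; pay $468.17 → $0.00
Total paid: $1,852.87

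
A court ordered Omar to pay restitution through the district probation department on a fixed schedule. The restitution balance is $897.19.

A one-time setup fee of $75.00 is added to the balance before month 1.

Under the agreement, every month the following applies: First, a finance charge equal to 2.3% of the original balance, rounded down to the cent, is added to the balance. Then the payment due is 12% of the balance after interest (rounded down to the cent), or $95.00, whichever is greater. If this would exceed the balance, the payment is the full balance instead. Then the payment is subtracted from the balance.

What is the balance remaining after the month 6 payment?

# | Opening | Interest | Payment | End bal
1 | $972.19 | $20.63 | $119.13 | $873.69
2 | $873.69 | $20.63 | $107.31 | $787.01
3 | $787.01 | $20.63 | $96.91 | $710.73
4 | $710.73 | $20.63 | $95.00 | $636.36
5 | $636.36 | $20.63 | $95.00 | $561.99
6 | $561.99 | $20.63 | $95.00 | $487.62

$487.62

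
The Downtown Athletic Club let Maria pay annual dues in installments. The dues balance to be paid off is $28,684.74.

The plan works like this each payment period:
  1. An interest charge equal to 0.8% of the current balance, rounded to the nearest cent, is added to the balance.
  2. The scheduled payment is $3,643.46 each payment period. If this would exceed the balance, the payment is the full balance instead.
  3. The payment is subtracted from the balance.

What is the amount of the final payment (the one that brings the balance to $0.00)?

Payment period 1: $28,684.74 +$229.48 interest = $28,914.22; pay $3,643.46 → $25,270.76
Payment period 2: $25,270.76 +$202.17 interest = $25,472.93; pay $3,643.46 → $21,829.47
Payment period 3: $21,829.47 +$174.64 interest = $22,004.11; pay $3,643.46 → $18,360.65
Payment period 4: $18,360.65 +$146.89 interest = $18,507.54; pay $3,643.46 → $14,864.08
Payment period 5: $14,864.08 +$118.91 interest = $14,982.99; pay $3,643.46 → $11,339.53
Payment period 6: $11,339.53 +$90.72 interest = $11,430.25; pay $3,643.46 → $7,786.79
Payment period 7: $7,786.79 +$62.29 interest = $7,849.08; pay $3,643.46 → $4,205.62
Payment period 8: $4,205.62 +$33.64 interest = $4,239.26; pay $3,643.46 → $595.80
Payment period 9: $595.80 +$4.77 interest = $600.57; pay $600.57 → $0.00

$600.57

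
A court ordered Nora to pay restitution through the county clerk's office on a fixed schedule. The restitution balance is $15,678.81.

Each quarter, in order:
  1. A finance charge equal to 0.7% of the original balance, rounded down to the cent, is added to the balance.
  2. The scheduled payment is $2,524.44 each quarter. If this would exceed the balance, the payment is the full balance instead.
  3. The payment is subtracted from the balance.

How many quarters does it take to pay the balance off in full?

Quarter 1: opening $15,678.81; interest $109.75 → $15,788.56; payment $2,524.44; balance $13,264.12
Quarter 2: opening $13,264.12; interest $109.75 → $13,373.87; payment $2,524.44; balance $10,849.43
Quarter 3: opening $10,849.43; interest $109.75 → $10,959.18; payment $2,524.44; balance $8,434.74
Quarter 4: opening $8,434.74; interest $109.75 → $8,544.49; payment $2,524.44; balance $6,020.05
Quarter 5: opening $6,020.05; interest $109.75 → $6,129.80; payment $2,524.44; balance $3,605.36
Quarter 6: opening $3,605.36; interest $109.75 → $3,715.11; payment $2,524.44; balance $1,190.67
Quarter 7: opening $1,190.67; interest $109.75 → $1,300.42; payment $1,300.42; balance $0.00
Balance reaches $0.00 in quarter 7.

7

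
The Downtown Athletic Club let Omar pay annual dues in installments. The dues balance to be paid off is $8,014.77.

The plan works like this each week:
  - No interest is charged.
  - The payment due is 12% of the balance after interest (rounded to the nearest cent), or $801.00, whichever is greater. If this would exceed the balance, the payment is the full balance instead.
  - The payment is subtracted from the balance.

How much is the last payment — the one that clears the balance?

# | Opening | Payment | End bal
1 | $8,014.77 | $961.77 | $7,053.00
2 | $7,053.00 | $846.36 | $6,206.64
3 | $6,206.64 | $801.00 | $5,405.64
4 | $5,405.64 | $801.00 | $4,604.64
5 | $4,604.64 | $801.00 | $3,803.64
6 | $3,803.64 | $801.00 | $3,002.64
7 | $3,002.64 | $801.00 | $2,201.64
8 | $2,201.64 | $801.00 | $1,400.64
9 | $1,400.64 | $801.00 | $599.64
10 | $599.64 | $599.64 | $0.00

$599.64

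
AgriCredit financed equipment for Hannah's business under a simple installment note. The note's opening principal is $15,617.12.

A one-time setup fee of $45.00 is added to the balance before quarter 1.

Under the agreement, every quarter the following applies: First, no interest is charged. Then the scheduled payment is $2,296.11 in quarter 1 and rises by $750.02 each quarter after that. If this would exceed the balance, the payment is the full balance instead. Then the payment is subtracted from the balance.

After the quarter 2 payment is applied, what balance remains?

Quarter 1: $15,662.12 − $2,296.11 → $13,366.01
Quarter 2: $13,366.01 − $3,046.13 → $10,319.88

$10,319.88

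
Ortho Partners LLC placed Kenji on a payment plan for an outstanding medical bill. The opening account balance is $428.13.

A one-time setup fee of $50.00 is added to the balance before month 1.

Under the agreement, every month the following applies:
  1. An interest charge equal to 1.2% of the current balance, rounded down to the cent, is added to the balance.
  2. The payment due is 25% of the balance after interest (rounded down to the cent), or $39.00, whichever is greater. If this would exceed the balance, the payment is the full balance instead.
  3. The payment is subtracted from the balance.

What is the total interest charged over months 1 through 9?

# | Opening | Interest | Payment | End bal
1 | $478.13 | $5.73 | $120.96 | $362.90
2 | $362.90 | $4.35 | $91.81 | $275.44
3 | $275.44 | $3.30 | $69.68 | $209.06
4 | $209.06 | $2.50 | $52.89 | $158.67
5 | $158.67 | $1.90 | $40.14 | $120.43
6 | $120.43 | $1.44 | $39.00 | $82.87
7 | $82.87 | $0.99 | $39.00 | $44.86
8 | $44.86 | $0.53 | $39.00 | $6.39
9 | $6.39 | $0.07 | $6.46 | $0.00
Total interest: $5.73 + $4.35 + $3.30 + $2.50 + $1.90 + $1.44 + $0.99 + $0.53 + $0.07 = $20.81

$20.81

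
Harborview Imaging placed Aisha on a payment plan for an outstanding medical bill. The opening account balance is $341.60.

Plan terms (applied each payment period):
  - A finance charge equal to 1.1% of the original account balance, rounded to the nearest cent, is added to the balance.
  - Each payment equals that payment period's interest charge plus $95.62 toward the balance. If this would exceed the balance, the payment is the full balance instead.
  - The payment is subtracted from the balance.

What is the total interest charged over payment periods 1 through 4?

Payment period 1: opening $341.60; interest $3.76 → $345.36; payment $99.38; balance $245.98
Payment period 2: opening $245.98; interest $3.76 → $249.74; payment $99.38; balance $150.36
Payment period 3: opening $150.36; interest $3.76 → $154.12; payment $99.38; balance $54.74
Payment period 4: opening $54.74; interest $3.76 → $58.50; payment $58.50; balance $0.00
Total interest: $3.76 + $3.76 + $3.76 + $3.76 = $15.04

$15.04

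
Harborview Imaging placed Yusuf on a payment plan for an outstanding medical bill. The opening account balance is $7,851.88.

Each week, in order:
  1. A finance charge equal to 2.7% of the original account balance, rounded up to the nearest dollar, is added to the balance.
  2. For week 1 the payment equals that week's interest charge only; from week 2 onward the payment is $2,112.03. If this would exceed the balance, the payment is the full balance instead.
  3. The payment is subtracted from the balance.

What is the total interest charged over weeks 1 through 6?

Week 1: opening $7,851.88; interest $213.00 → $8,064.88; payment $213.00; balance $7,851.88
Week 2: opening $7,851.88; interest $213.00 → $8,064.88; payment $2,112.03; balance $5,952.85
Week 3: opening $5,952.85; interest $213.00 → $6,165.85; payment $2,112.03; balance $4,053.82
Week 4: opening $4,053.82; interest $213.00 → $4,266.82; payment $2,112.03; balance $2,154.79
Week 5: opening $2,154.79; interest $213.00 → $2,367.79; payment $2,112.03; balance $255.76
Week 6: opening $255.76; interest $213.00 → $468.76; payment $468.76; balance $0.00
Total interest: $213.00 + $213.00 + $213.00 + $213.00 + $213.00 + $213.00 = $1,278.00

$1,278.00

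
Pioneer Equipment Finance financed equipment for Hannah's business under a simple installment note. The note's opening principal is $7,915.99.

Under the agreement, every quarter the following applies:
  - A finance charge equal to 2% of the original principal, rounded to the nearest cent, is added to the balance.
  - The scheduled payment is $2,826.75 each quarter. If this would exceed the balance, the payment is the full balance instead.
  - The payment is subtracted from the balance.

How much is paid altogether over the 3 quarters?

$8,390.95

# | Opening | Interest | Payment | End bal
1 | $7,915.99 | $158.32 | $2,826.75 | $5,247.56
2 | $5,247.56 | $158.32 | $2,826.75 | $2,579.13
3 | $2,579.13 | $158.32 | $2,737.45 | $0.00
Total paid: $8,390.95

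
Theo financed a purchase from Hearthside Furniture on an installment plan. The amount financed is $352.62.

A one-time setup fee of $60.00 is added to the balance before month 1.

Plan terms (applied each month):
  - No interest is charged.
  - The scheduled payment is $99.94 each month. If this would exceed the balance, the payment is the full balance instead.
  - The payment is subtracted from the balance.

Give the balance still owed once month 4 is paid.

$12.86

Month 1: opening $412.62; payment $99.94; balance $312.68
Month 2: opening $312.68; payment $99.94; balance $212.74
Month 3: opening $212.74; payment $99.94; balance $112.80
Month 4: opening $112.80; payment $99.94; balance $12.86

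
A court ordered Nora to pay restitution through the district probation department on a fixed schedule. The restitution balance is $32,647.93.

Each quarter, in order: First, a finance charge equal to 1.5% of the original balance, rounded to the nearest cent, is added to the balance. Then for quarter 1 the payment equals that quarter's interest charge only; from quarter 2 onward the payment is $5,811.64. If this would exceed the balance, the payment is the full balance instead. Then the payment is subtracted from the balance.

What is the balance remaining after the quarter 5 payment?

$11,360.25

Quarter 1: opening $32,647.93; interest $489.72 → $33,137.65; payment $489.72; balance $32,647.93
Quarter 2: opening $32,647.93; interest $489.72 → $33,137.65; payment $5,811.64; balance $27,326.01
Quarter 3: opening $27,326.01; interest $489.72 → $27,815.73; payment $5,811.64; balance $22,004.09
Quarter 4: opening $22,004.09; interest $489.72 → $22,493.81; payment $5,811.64; balance $16,682.17
Quarter 5: opening $16,682.17; interest $489.72 → $17,171.89; payment $5,811.64; balance $11,360.25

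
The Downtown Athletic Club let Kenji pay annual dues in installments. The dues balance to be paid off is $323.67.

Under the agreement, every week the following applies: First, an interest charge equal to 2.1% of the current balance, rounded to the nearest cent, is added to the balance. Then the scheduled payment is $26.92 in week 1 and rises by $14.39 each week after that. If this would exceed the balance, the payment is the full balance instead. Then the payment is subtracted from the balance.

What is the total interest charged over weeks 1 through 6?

Week 1: opening $323.67; interest $6.80 → $330.47; payment $26.92; balance $303.55
Week 2: opening $303.55; interest $6.37 → $309.92; payment $41.31; balance $268.61
Week 3: opening $268.61; interest $5.64 → $274.25; payment $55.70; balance $218.55
Week 4: opening $218.55; interest $4.59 → $223.14; payment $70.09; balance $153.05
Week 5: opening $153.05; interest $3.21 → $156.26; payment $84.48; balance $71.78
Week 6: opening $71.78; interest $1.51 → $73.29; payment $73.29; balance $0.00
Total interest: $6.80 + $6.37 + $5.64 + $4.59 + $3.21 + $1.51 = $28.12

$28.12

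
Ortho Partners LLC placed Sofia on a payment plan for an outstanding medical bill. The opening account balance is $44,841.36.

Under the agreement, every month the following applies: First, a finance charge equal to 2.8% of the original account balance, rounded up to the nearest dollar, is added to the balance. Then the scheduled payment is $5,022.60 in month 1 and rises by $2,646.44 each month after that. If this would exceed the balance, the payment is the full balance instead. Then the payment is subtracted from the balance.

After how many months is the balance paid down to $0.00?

5

Month 1: opening $44,841.36; interest $1,256.00 → $46,097.36; payment $5,022.60; balance $41,074.76
Month 2: opening $41,074.76; interest $1,256.00 → $42,330.76; payment $7,669.04; balance $34,661.72
Month 3: opening $34,661.72; interest $1,256.00 → $35,917.72; payment $10,315.48; balance $25,602.24
Month 4: opening $25,602.24; interest $1,256.00 → $26,858.24; payment $12,961.92; balance $13,896.32
Month 5: opening $13,896.32; interest $1,256.00 → $15,152.32; payment $15,152.32; balance $0.00
Balance reaches $0.00 in month 5.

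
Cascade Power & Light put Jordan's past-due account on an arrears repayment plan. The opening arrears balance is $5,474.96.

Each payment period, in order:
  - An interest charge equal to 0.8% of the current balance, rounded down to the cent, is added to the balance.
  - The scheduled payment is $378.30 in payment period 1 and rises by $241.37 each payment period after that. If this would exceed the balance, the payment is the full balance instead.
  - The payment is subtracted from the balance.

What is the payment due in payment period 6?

$1,353.09

Payment period 1: opening $5,474.96; interest $43.79 → $5,518.75; payment $378.30; balance $5,140.45
Payment period 2: opening $5,140.45; interest $41.12 → $5,181.57; payment $619.67; balance $4,561.90
Payment period 3: opening $4,561.90; interest $36.49 → $4,598.39; payment $861.04; balance $3,737.35
Payment period 4: opening $3,737.35; interest $29.89 → $3,767.24; payment $1,102.41; balance $2,664.83
Payment period 5: opening $2,664.83; interest $21.31 → $2,686.14; payment $1,343.78; balance $1,342.36
Payment period 6: opening $1,342.36; interest $10.73 → $1,353.09; payment $1,353.09; balance $0.00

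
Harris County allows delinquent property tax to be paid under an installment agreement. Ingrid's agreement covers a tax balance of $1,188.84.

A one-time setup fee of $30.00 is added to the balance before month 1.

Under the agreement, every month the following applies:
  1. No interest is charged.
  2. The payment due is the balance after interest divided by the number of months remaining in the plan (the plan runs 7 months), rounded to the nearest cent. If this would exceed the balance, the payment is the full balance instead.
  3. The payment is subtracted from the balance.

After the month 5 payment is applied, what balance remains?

# | Opening | Payment | End bal
1 | $1,218.84 | $174.12 | $1,044.72
2 | $1,044.72 | $174.12 | $870.60
3 | $870.60 | $174.12 | $696.48
4 | $696.48 | $174.12 | $522.36
5 | $522.36 | $174.12 | $348.24

$348.24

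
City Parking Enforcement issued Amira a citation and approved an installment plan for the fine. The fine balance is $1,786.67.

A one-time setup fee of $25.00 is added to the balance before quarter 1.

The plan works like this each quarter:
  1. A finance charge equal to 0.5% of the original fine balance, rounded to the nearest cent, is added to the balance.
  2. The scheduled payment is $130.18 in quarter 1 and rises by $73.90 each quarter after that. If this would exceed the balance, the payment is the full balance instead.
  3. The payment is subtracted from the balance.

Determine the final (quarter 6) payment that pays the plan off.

$475.35

Quarter 1: opening $1,811.67; interest $8.93 → $1,820.60; payment $130.18; balance $1,690.42
Quarter 2: opening $1,690.42; interest $8.93 → $1,699.35; payment $204.08; balance $1,495.27
Quarter 3: opening $1,495.27; interest $8.93 → $1,504.20; payment $277.98; balance $1,226.22
Quarter 4: opening $1,226.22; interest $8.93 → $1,235.15; payment $351.88; balance $883.27
Quarter 5: opening $883.27; interest $8.93 → $892.20; payment $425.78; balance $466.42
Quarter 6: opening $466.42; interest $8.93 → $475.35; payment $475.35; balance $0.00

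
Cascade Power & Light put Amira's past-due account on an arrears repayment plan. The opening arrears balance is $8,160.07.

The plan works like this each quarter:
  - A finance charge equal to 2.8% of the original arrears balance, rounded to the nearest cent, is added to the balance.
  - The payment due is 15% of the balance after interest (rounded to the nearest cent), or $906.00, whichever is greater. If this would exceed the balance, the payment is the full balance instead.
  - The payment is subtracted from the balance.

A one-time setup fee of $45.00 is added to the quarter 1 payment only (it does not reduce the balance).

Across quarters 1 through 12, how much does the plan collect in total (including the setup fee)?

$10,946.83

Quarter 1: $8,160.07 +$228.48 interest = $8,388.55; pay $1,258.28 (+ $45.00 fee) → $7,130.27
Quarter 2: $7,130.27 +$228.48 interest = $7,358.75; pay $1,103.81 → $6,254.94
Quarter 3: $6,254.94 +$228.48 interest = $6,483.42; pay $972.51 → $5,510.91
Quarter 4: $5,510.91 +$228.48 interest = $5,739.39; pay $906.00 → $4,833.39
Quarter 5: $4,833.39 +$228.48 interest = $5,061.87; pay $906.00 → $4,155.87
Quarter 6: $4,155.87 +$228.48 interest = $4,384.35; pay $906.00 → $3,478.35
Quarter 7: $3,478.35 +$228.48 interest = $3,706.83; pay $906.00 → $2,800.83
Quarter 8: $2,800.83 +$228.48 interest = $3,029.31; pay $906.00 → $2,123.31
Quarter 9: $2,123.31 +$228.48 interest = $2,351.79; pay $906.00 → $1,445.79
Quarter 10: $1,445.79 +$228.48 interest = $1,674.27; pay $906.00 → $768.27
Quarter 11: $768.27 +$228.48 interest = $996.75; pay $906.00 → $90.75
Quarter 12: $90.75 +$228.48 interest = $319.23; pay $319.23 → $0.00
Total paid: $10,946.83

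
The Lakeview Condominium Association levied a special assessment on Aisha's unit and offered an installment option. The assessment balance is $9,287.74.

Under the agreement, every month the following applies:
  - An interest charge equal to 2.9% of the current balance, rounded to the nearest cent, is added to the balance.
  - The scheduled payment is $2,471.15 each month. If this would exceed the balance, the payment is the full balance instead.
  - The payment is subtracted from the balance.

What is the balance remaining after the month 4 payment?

$89.94

Month 1: opening $9,287.74; interest $269.34 → $9,557.08; payment $2,471.15; balance $7,085.93
Month 2: opening $7,085.93; interest $205.49 → $7,291.42; payment $2,471.15; balance $4,820.27
Month 3: opening $4,820.27; interest $139.79 → $4,960.06; payment $2,471.15; balance $2,488.91
Month 4: opening $2,488.91; interest $72.18 → $2,561.09; payment $2,471.15; balance $89.94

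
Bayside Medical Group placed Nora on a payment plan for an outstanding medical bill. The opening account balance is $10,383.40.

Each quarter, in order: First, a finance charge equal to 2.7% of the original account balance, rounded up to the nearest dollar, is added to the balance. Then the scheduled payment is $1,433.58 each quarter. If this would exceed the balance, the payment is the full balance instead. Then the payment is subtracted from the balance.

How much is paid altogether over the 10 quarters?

Quarter 1: opening $10,383.40; interest $281.00 → $10,664.40; payment $1,433.58; balance $9,230.82
Quarter 2: opening $9,230.82; interest $281.00 → $9,511.82; payment $1,433.58; balance $8,078.24
Quarter 3: opening $8,078.24; interest $281.00 → $8,359.24; payment $1,433.58; balance $6,925.66
Quarter 4: opening $6,925.66; interest $281.00 → $7,206.66; payment $1,433.58; balance $5,773.08
Quarter 5: opening $5,773.08; interest $281.00 → $6,054.08; payment $1,433.58; balance $4,620.50
Quarter 6: opening $4,620.50; interest $281.00 → $4,901.50; payment $1,433.58; balance $3,467.92
Quarter 7: opening $3,467.92; interest $281.00 → $3,748.92; payment $1,433.58; balance $2,315.34
Quarter 8: opening $2,315.34; interest $281.00 → $2,596.34; payment $1,433.58; balance $1,162.76
Quarter 9: opening $1,162.76; interest $281.00 → $1,443.76; payment $1,433.58; balance $10.18
Quarter 10: opening $10.18; interest $281.00 → $291.18; payment $291.18; balance $0.00
Total paid: $13,193.40

$13,193.40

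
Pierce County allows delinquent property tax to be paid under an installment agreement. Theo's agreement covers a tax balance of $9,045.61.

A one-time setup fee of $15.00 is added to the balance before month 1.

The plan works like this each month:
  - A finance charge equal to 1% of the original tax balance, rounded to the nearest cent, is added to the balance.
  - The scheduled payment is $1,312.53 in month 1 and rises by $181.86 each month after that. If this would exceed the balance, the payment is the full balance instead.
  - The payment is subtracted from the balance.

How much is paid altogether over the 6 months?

$9,603.37

Month 1: opening $9,060.61; interest $90.46 → $9,151.07; payment $1,312.53; balance $7,838.54
Month 2: opening $7,838.54; interest $90.46 → $7,929.00; payment $1,494.39; balance $6,434.61
Month 3: opening $6,434.61; interest $90.46 → $6,525.07; payment $1,676.25; balance $4,848.82
Month 4: opening $4,848.82; interest $90.46 → $4,939.28; payment $1,858.11; balance $3,081.17
Month 5: opening $3,081.17; interest $90.46 → $3,171.63; payment $2,039.97; balance $1,131.66
Month 6: opening $1,131.66; interest $90.46 → $1,222.12; payment $1,222.12; balance $0.00
Total paid: $9,603.37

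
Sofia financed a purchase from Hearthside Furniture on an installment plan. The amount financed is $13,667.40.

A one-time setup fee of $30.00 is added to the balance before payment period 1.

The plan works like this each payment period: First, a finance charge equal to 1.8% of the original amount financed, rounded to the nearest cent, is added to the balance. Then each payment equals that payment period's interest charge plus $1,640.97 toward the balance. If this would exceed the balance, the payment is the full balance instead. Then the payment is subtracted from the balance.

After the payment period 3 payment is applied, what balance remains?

$8,774.49

Payment period 1: opening $13,697.40; interest $246.01 → $13,943.41; payment $1,886.98; balance $12,056.43
Payment period 2: opening $12,056.43; interest $246.01 → $12,302.44; payment $1,886.98; balance $10,415.46
Payment period 3: opening $10,415.46; interest $246.01 → $10,661.47; payment $1,886.98; balance $8,774.49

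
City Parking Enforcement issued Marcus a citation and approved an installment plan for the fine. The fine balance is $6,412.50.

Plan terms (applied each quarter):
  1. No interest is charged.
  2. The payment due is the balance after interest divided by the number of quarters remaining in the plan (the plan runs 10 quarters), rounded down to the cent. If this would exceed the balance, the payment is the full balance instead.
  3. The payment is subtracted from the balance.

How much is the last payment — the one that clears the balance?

$641.25

Quarter 1: opening $6,412.50; payment $641.25; balance $5,771.25
Quarter 2: opening $5,771.25; payment $641.25; balance $5,130.00
Quarter 3: opening $5,130.00; payment $641.25; balance $4,488.75
Quarter 4: opening $4,488.75; payment $641.25; balance $3,847.50
Quarter 5: opening $3,847.50; payment $641.25; balance $3,206.25
Quarter 6: opening $3,206.25; payment $641.25; balance $2,565.00
Quarter 7: opening $2,565.00; payment $641.25; balance $1,923.75
Quarter 8: opening $1,923.75; payment $641.25; balance $1,282.50
Quarter 9: opening $1,282.50; payment $641.25; balance $641.25
Quarter 10: opening $641.25; payment $641.25; balance $0.00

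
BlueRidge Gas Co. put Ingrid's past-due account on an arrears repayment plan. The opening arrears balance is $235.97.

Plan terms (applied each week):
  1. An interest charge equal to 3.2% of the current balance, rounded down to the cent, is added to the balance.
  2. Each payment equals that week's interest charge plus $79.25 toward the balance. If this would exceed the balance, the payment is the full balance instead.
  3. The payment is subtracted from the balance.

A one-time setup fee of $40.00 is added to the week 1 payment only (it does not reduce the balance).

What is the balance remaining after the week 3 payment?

Week 1: opening $235.97; interest $7.55 → $243.52; payment $86.80 (+ $40.00 fee); balance $156.72
Week 2: opening $156.72; interest $5.01 → $161.73; payment $84.26; balance $77.47
Week 3: opening $77.47; interest $2.47 → $79.94; payment $79.94; balance $0.00

$0.00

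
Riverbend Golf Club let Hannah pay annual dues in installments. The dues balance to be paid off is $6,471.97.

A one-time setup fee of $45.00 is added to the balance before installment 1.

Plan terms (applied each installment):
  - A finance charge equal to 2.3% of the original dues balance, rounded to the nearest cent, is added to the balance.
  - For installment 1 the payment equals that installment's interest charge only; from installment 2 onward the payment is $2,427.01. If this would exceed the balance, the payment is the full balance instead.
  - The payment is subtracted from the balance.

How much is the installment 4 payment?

$2,109.53

# | Opening | Interest | Payment | End bal
1 | $6,516.97 | $148.86 | $148.86 | $6,516.97
2 | $6,516.97 | $148.86 | $2,427.01 | $4,238.82
3 | $4,238.82 | $148.86 | $2,427.01 | $1,960.67
4 | $1,960.67 | $148.86 | $2,109.53 | $0.00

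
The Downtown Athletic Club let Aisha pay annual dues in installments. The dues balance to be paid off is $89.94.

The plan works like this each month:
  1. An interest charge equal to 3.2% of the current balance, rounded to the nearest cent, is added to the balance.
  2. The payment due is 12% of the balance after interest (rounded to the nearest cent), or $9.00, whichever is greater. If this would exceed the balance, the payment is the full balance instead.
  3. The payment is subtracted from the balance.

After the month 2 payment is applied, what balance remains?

Month 1: opening $89.94; interest $2.88 → $92.82; payment $11.14; balance $81.68
Month 2: opening $81.68; interest $2.61 → $84.29; payment $10.11; balance $74.18

$74.18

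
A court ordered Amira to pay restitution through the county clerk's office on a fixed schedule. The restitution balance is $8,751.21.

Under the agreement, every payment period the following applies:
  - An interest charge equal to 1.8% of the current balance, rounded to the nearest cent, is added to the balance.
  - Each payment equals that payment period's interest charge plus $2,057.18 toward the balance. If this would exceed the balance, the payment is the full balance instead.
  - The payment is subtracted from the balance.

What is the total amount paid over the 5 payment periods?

Payment period 1: $8,751.21 +$157.52 interest = $8,908.73; pay $2,214.70 → $6,694.03
Payment period 2: $6,694.03 +$120.49 interest = $6,814.52; pay $2,177.67 → $4,636.85
Payment period 3: $4,636.85 +$83.46 interest = $4,720.31; pay $2,140.64 → $2,579.67
Payment period 4: $2,579.67 +$46.43 interest = $2,626.10; pay $2,103.61 → $522.49
Payment period 5: $522.49 +$9.40 interest = $531.89; pay $531.89 → $0.00
Total paid: $9,168.51

$9,168.51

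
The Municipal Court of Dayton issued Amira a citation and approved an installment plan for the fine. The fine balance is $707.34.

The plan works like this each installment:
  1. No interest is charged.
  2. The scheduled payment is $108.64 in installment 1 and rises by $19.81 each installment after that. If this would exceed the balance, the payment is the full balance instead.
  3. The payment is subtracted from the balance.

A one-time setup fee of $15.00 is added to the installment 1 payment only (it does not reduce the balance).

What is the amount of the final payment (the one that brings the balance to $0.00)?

$153.92

# | Opening | Payment | Fee | End bal
1 | $707.34 | $108.64 | $15.00 | $598.70
2 | $598.70 | $128.45 | — | $470.25
3 | $470.25 | $148.26 | — | $321.99
4 | $321.99 | $168.07 | — | $153.92
5 | $153.92 | $153.92 | — | $0.00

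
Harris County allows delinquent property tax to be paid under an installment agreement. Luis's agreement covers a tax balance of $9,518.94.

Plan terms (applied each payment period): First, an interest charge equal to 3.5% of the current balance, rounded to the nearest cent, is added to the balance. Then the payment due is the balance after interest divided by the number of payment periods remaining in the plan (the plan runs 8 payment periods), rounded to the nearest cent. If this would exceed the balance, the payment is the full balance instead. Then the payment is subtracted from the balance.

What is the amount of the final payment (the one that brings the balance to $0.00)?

Payment period 1: opening $9,518.94; interest $333.16 → $9,852.10; payment $1,231.51; balance $8,620.59
Payment period 2: opening $8,620.59; interest $301.72 → $8,922.31; payment $1,274.62; balance $7,647.69
Payment period 3: opening $7,647.69; interest $267.67 → $7,915.36; payment $1,319.23; balance $6,596.13
Payment period 4: opening $6,596.13; interest $230.86 → $6,826.99; payment $1,365.40; balance $5,461.59
Payment period 5: opening $5,461.59; interest $191.16 → $5,652.75; payment $1,413.19; balance $4,239.56
Payment period 6: opening $4,239.56; interest $148.38 → $4,387.94; payment $1,462.65; balance $2,925.29
Payment period 7: opening $2,925.29; interest $102.39 → $3,027.68; payment $1,513.84; balance $1,513.84
Payment period 8: opening $1,513.84; interest $52.98 → $1,566.82; payment $1,566.82; balance $0.00

$1,566.82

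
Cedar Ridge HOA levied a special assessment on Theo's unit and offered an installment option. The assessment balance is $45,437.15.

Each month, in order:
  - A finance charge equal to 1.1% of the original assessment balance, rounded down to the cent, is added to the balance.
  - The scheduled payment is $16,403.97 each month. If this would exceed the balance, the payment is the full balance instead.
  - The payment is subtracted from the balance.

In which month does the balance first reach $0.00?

# | Opening | Interest | Payment | End bal
1 | $45,437.15 | $499.80 | $16,403.97 | $29,532.98
2 | $29,532.98 | $499.80 | $16,403.97 | $13,628.81
3 | $13,628.81 | $499.80 | $14,128.61 | $0.00
Balance reaches $0.00 in month 3.

3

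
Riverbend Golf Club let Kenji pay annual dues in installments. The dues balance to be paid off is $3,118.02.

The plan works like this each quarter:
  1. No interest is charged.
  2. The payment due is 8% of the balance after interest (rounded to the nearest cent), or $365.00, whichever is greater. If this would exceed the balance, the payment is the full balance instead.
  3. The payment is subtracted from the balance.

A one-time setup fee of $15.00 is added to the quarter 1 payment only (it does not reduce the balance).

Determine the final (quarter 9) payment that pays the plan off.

# | Opening | Payment | Fee | End bal
1 | $3,118.02 | $365.00 | $15.00 | $2,753.02
2 | $2,753.02 | $365.00 | — | $2,388.02
3 | $2,388.02 | $365.00 | — | $2,023.02
4 | $2,023.02 | $365.00 | — | $1,658.02
5 | $1,658.02 | $365.00 | — | $1,293.02
6 | $1,293.02 | $365.00 | — | $928.02
7 | $928.02 | $365.00 | — | $563.02
8 | $563.02 | $365.00 | — | $198.02
9 | $198.02 | $198.02 | — | $0.00

$198.02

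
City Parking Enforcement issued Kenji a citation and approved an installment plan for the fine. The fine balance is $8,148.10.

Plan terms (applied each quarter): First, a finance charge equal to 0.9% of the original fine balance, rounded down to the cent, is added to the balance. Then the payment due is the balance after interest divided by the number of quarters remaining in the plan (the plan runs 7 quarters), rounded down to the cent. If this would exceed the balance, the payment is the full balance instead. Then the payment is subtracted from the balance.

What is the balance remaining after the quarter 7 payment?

$0.00

Quarter 1: $8,148.10 +$73.33 interest = $8,221.43; pay $1,174.49 → $7,046.94
Quarter 2: $7,046.94 +$73.33 interest = $7,120.27; pay $1,186.71 → $5,933.56
Quarter 3: $5,933.56 +$73.33 interest = $6,006.89; pay $1,201.37 → $4,805.52
Quarter 4: $4,805.52 +$73.33 interest = $4,878.85; pay $1,219.71 → $3,659.14
Quarter 5: $3,659.14 +$73.33 interest = $3,732.47; pay $1,244.15 → $2,488.32
Quarter 6: $2,488.32 +$73.33 interest = $2,561.65; pay $1,280.82 → $1,280.83
Quarter 7: $1,280.83 +$73.33 interest = $1,354.16; pay $1,354.16 → $0.00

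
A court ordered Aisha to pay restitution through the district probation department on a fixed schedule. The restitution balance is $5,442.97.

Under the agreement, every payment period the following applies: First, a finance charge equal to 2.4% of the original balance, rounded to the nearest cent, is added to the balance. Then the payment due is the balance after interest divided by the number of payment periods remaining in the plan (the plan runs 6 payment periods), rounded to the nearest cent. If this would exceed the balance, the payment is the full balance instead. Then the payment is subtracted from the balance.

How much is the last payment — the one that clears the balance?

$1,227.20

Payment period 1: $5,442.97 +$130.63 interest = $5,573.60; pay $928.93 → $4,644.67
Payment period 2: $4,644.67 +$130.63 interest = $4,775.30; pay $955.06 → $3,820.24
Payment period 3: $3,820.24 +$130.63 interest = $3,950.87; pay $987.72 → $2,963.15
Payment period 4: $2,963.15 +$130.63 interest = $3,093.78; pay $1,031.26 → $2,062.52
Payment period 5: $2,062.52 +$130.63 interest = $2,193.15; pay $1,096.58 → $1,096.57
Payment period 6: $1,096.57 +$130.63 interest = $1,227.20; pay $1,227.20 → $0.00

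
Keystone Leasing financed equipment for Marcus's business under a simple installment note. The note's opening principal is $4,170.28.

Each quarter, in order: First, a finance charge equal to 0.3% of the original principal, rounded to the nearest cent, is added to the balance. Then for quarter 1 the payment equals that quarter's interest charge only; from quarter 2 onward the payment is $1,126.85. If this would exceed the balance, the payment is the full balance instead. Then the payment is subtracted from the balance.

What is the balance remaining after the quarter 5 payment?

$0.00

Quarter 1: $4,170.28 +$12.51 interest = $4,182.79; pay $12.51 → $4,170.28
Quarter 2: $4,170.28 +$12.51 interest = $4,182.79; pay $1,126.85 → $3,055.94
Quarter 3: $3,055.94 +$12.51 interest = $3,068.45; pay $1,126.85 → $1,941.60
Quarter 4: $1,941.60 +$12.51 interest = $1,954.11; pay $1,126.85 → $827.26
Quarter 5: $827.26 +$12.51 interest = $839.77; pay $839.77 → $0.00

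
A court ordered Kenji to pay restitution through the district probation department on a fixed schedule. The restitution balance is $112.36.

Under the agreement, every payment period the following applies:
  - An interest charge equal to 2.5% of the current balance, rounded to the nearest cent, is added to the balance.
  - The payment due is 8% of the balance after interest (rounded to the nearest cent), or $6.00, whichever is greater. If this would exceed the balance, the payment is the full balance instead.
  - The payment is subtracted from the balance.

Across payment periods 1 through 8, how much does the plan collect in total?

$60.57

Payment period 1: $112.36 +$2.81 interest = $115.17; pay $9.21 → $105.96
Payment period 2: $105.96 +$2.65 interest = $108.61; pay $8.69 → $99.92
Payment period 3: $99.92 +$2.50 interest = $102.42; pay $8.19 → $94.23
Payment period 4: $94.23 +$2.36 interest = $96.59; pay $7.73 → $88.86
Payment period 5: $88.86 +$2.22 interest = $91.08; pay $7.29 → $83.79
Payment period 6: $83.79 +$2.09 interest = $85.88; pay $6.87 → $79.01
Payment period 7: $79.01 +$1.98 interest = $80.99; pay $6.48 → $74.51
Payment period 8: $74.51 +$1.86 interest = $76.37; pay $6.11 → $70.26
Total paid: $60.57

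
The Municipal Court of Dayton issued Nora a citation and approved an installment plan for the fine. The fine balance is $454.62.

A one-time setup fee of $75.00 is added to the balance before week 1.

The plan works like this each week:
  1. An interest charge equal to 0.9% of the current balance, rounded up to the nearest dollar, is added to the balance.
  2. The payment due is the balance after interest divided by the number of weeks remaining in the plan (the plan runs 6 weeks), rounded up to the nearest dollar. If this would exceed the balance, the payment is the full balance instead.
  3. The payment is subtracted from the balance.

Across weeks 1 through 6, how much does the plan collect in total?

$549.62

Week 1: $529.62 +$5.00 interest = $534.62; pay $90.00 → $444.62
Week 2: $444.62 +$5.00 interest = $449.62; pay $90.00 → $359.62
Week 3: $359.62 +$4.00 interest = $363.62; pay $91.00 → $272.62
Week 4: $272.62 +$3.00 interest = $275.62; pay $92.00 → $183.62
Week 5: $183.62 +$2.00 interest = $185.62; pay $93.00 → $92.62
Week 6: $92.62 +$1.00 interest = $93.62; pay $93.62 → $0.00
Total paid: $549.62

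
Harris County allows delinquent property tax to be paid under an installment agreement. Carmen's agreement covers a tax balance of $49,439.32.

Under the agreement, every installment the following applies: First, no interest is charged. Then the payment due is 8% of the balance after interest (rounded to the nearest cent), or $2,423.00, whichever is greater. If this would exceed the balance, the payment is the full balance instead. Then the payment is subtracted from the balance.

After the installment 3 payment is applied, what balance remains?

$38,497.80

Installment 1: opening $49,439.32; payment $3,955.15; balance $45,484.17
Installment 2: opening $45,484.17; payment $3,638.73; balance $41,845.44
Installment 3: opening $41,845.44; payment $3,347.64; balance $38,497.80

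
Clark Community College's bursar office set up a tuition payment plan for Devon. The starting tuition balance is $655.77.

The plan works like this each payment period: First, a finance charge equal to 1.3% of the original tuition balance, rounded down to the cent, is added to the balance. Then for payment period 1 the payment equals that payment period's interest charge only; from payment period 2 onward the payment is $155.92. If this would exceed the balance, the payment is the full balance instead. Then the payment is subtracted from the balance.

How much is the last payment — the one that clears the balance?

# | Opening | Interest | Payment | End bal
1 | $655.77 | $8.52 | $8.52 | $655.77
2 | $655.77 | $8.52 | $155.92 | $508.37
3 | $508.37 | $8.52 | $155.92 | $360.97
4 | $360.97 | $8.52 | $155.92 | $213.57
5 | $213.57 | $8.52 | $155.92 | $66.17
6 | $66.17 | $8.52 | $74.69 | $0.00

$74.69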